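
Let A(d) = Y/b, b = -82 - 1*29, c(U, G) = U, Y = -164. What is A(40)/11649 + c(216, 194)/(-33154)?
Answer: -12448144/1948609773 ≈ -0.0063882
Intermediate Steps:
b = -111 (b = -82 - 29 = -111)
A(d) = 164/111 (A(d) = -164/(-111) = -164*(-1/111) = 164/111)
A(40)/11649 + c(216, 194)/(-33154) = (164/111)/11649 + 216/(-33154) = (164/111)*(1/11649) + 216*(-1/33154) = 164/1293039 - 108/16577 = -12448144/1948609773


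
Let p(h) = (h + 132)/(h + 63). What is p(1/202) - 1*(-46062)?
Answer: 586257739/12727 ≈ 46064.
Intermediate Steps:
p(h) = (132 + h)/(63 + h)
p(1/202) - 1*(-46062) = (132 + 1/202)/(63 + 1/202) - 1*(-46062) = (132 + 1/202)/(63 + 1/202) + 46062 = (26665/202)/(12727/202) + 46062 = (202/12727)*(26665/202) + 46062 = 26665/12727 + 46062 = 586257739/12727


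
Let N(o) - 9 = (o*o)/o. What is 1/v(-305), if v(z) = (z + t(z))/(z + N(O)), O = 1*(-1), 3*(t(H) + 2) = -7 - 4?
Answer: 891/932 ≈ 0.95601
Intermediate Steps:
t(H) = -17/3 (t(H) = -2 + (-7 - 4)/3 = -2 + (⅓)*(-11) = -2 - 11/3 = -17/3)
O = -1
N(o) = 9 + o (N(o) = 9 + (o*o)/o = 9 + o²/o = 9 + o)
v(z) = (-17/3 + z)/(8 + z) (v(z) = (z - 17/3)/(z + (9 - 1)) = (-17/3 + z)/(z + 8) = (-17/3 + z)/(8 + z))
1/v(-305) = 1/((-17/3 - 305)/(8 - 305)) = 1/(-932/3/(-297)) = 1/(-1/297*(-932/3)) = 1/(932/891) = 891/932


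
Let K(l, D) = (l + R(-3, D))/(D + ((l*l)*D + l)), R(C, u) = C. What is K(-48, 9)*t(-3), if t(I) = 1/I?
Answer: 17/20697 ≈ 0.00082138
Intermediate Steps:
K(l, D) = (-3 + l)/(D + l + D*l**2) (K(l, D) = (l - 3)/(D + ((l*l)*D + l)) = (-3 + l)/(D + (l**2*D + l)) = (-3 + l)/(D + (D*l**2 + l)) = (-3 + l)/(D + (l + D*l**2)) = (-3 + l)/(D + l + D*l**2))
K(-48, 9)*t(-3) = ((-3 - 48)/(9 - 48 + 9*(-48)**2))/(-3) = (-51/(9 - 48 + 9*2304))*(-1/3) = (-51/(9 - 48 + 20736))*(-1/3) = (-51/20697)*(-1/3) = ((1/20697)*(-51))*(-1/3) = -17/6899*(-1/3) = 17/20697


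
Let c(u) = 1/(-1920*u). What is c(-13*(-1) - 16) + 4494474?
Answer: 25888170241/5760 ≈ 4.4945e+6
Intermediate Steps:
c(u) = -1/(1920*u)
c(-13*(-1) - 16) + 4494474 = -1/(1920*(-13*(-1) - 16)) + 4494474 = -1/(1920*(13 - 16)) + 4494474 = -1/1920/(-3) + 4494474 = -1/1920*(-⅓) + 4494474 = 1/5760 + 4494474 = 25888170241/5760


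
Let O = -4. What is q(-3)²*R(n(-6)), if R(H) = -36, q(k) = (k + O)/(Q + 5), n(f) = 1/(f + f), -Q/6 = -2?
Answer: -1764/289 ≈ -6.1038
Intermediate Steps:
Q = 12 (Q = -6*(-2) = 12)
n(f) = 1/(2*f)
q(k) = -4/17 + k/17 (q(k) = (k - 4)/(12 + 5) = (-4 + k)/17 = (-4 + k)*(1/17) = -4/17 + k/17)
q(-3)²*R(n(-6)) = (-4/17 + (1/17)*(-3))²*(-36) = (-4/17 - 3/17)²*(-36) = (-7/17)²*(-36) = (49/289)*(-36) = -1764/289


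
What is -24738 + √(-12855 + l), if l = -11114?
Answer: -24738 + I*√23969 ≈ -24738.0 + 154.82*I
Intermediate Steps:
-24738 + √(-12855 + l) = -24738 + √(-12855 - 11114) = -24738 + √(-23969) = -24738 + I*√23969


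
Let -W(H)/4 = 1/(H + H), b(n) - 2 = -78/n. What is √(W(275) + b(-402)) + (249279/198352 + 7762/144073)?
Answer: 37453981591/28577167696 + √29694467/3685 ≈ 2.7894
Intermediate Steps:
b(n) = 2 - 78/n
W(H) = -2/H (W(H) = -4/(H + H) = -4*1/(2*H) = -2/H)
√(W(275) + b(-402)) + (249279/198352 + 7762/144073) = √(-2/275 + (2 - 78/(-402))) + (249279/198352 + 7762/144073) = √(-2*1/275 + (2 - 78*(-1/402))) + (249279*(1/198352) + 7762*(1/144073)) = √(-2/275 + (2 + 13/67)) + (249279/198352 + 7762/144073) = √(-2/275 + 147/67) + 37453981591/28577167696 = √(40291/18425) + 37453981591/28577167696 = √29694467/3685 + 37453981591/28577167696 = 37453981591/28577167696 + √29694467/3685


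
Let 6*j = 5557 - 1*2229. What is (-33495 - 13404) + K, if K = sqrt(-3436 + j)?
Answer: -46899 + 2*I*sqrt(6483)/3 ≈ -46899.0 + 53.678*I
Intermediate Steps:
j = 1664/3 (j = (5557 - 1*2229)/6 = (5557 - 2229)/6 = (1/6)*3328 = 1664/3 ≈ 554.67)
K = 2*I*sqrt(6483)/3 (K = sqrt(-3436 + 1664/3) = sqrt(-8644/3) = 2*I*sqrt(6483)/3 ≈ 53.678*I)
(-33495 - 13404) + K = (-33495 - 13404) + 2*I*sqrt(6483)/3 = -46899 + 2*I*sqrt(6483)/3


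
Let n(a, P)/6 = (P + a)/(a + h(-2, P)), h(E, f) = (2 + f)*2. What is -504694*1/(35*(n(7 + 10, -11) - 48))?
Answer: 252347/1470 ≈ 171.66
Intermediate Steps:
h(E, f) = 4 + 2*f
n(a, P) = 6*(P + a)/(4 + a + 2*P) (n(a, P) = 6*((P + a)/(a + (4 + 2*P))) = 6*((P + a)/(4 + a + 2*P)) = 6*(P + a)/(4 + a + 2*P))
-504694*1/(35*(n(7 + 10, -11) - 48)) = -504694*1/(35*(6*(-11 + (7 + 10))/(4 + (7 + 10) + 2*(-11)) - 48)) = -504694*1/(35*(6*(-11 + 17)/(4 + 17 - 22) - 48)) = -504694*1/(35*(6*6/(-1) - 48)) = -504694*1/(35*(6*(-1)*6 - 48)) = -504694*1/(35*(-36 - 48)) = -504694/((-84*35)) = -504694/(-2940) = -504694*(-1/2940) = 252347/1470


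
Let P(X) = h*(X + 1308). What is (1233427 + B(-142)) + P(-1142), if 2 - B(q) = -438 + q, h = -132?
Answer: 1212097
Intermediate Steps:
B(q) = 440 - q (B(q) = 2 - (-438 + q) = 2 + (438 - q) = 440 - q)
P(X) = -172656 - 132*X (P(X) = -132*(X + 1308) = -132*(1308 + X) = -172656 - 132*X)
(1233427 + B(-142)) + P(-1142) = (1233427 + (440 - 1*(-142))) + (-172656 - 132*(-1142)) = (1233427 + (440 + 142)) + (-172656 + 150744) = (1233427 + 582) - 21912 = 1234009 - 21912 = 1212097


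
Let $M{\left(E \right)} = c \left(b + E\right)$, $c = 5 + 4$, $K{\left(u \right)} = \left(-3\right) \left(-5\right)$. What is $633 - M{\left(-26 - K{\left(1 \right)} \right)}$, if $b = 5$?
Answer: $957$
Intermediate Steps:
$K{\left(u \right)} = 15$
$c = 9$
$M{\left(E \right)} = 45 + 9 E$ ($M{\left(E \right)} = 9 \left(5 + E\right) = 45 + 9 E$)
$633 - M{\left(-26 - K{\left(1 \right)} \right)} = 633 - \left(45 + 9 \left(-26 - 15\right)\right) = 633 - \left(45 + 9 \left(-41\right)\right) = 633 - \left(45 - 369\right) = 633 - -324 = 633 + 324 = 957$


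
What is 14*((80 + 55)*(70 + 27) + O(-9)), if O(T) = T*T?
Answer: 184464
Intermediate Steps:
O(T) = T**2
14*((80 + 55)*(70 + 27) + O(-9)) = 14*((80 + 55)*(70 + 27) + (-9)**2) = 14*(135*97 + 81) = 14*(13095 + 81) = 14*13176 = 184464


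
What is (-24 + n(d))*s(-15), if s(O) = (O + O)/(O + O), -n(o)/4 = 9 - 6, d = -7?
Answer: -36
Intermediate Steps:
n(o) = -12 (n(o) = -4*(9 - 6) = -4*3 = -12)
s(O) = 1 (s(O) = (2*O)/((2*O)) = (2*O)*(1/(2*O)) = 1)
(-24 + n(d))*s(-15) = (-24 - 12)*1 = -36*1 = -36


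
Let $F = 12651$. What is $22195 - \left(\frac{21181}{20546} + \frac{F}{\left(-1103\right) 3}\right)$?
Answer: $\frac{503051652249}{22662238} \approx 22198.0$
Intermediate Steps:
$22195 - \left(\frac{21181}{20546} + \frac{F}{\left(-1103\right) 3}\right) = 22195 - \left(\frac{21181}{20546} + \frac{12651}{\left(-1103\right) 3}\right) = 22195 - \left(21181 \cdot \frac{1}{20546} + \frac{12651}{-3309}\right) = 22195 - \left(\frac{21181}{20546} + 12651 \left(- \frac{1}{3309}\right)\right) = 22195 - \left(\frac{21181}{20546} - \frac{4217}{1103}\right) = 22195 - - \frac{63279839}{22662238} = 22195 + \frac{63279839}{22662238} = \frac{503051652249}{22662238}$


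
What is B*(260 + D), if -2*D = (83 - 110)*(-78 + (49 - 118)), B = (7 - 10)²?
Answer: -31041/2 ≈ -15521.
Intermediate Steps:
B = 9 (B = (-3)² = 9)
D = -3969/2 (D = -(83 - 110)*(-78 + (49 - 118))/2 = -(-27)*(-78 - 69)/2 = -(-27)*(-147)/2 = -½*3969 = -3969/2 ≈ -1984.5)
B*(260 + D) = 9*(260 - 3969/2) = 9*(-3449/2) = -31041/2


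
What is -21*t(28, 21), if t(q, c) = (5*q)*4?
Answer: -11760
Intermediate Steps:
t(q, c) = 20*q
-21*t(28, 21) = -420*28 = -21*560 = -11760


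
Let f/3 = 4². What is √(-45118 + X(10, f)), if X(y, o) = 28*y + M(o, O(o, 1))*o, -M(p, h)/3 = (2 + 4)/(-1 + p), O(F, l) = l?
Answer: 15*I*√440390/47 ≈ 211.79*I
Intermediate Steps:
f = 48 (f = 3*4² = 3*16 = 48)
M(p, h) = -18/(-1 + p) (M(p, h) = -3*(2 + 4)/(-1 + p) = -18/(-1 + p))
X(y, o) = 28*y - 18*o/(-1 + o) (X(y, o) = 28*y + (-18/(-1 + o))*o = 28*y - 18*o/(-1 + o))
√(-45118 + X(10, f)) = √(-45118 + 2*(-9*48 + 14*10*(-1 + 48))/(-1 + 48)) = √(-45118 + 2*(-432 + 14*10*47)/47) = √(-45118 + 2*(1/47)*(-432 + 6580)) = √(-45118 + 2*(1/47)*6148) = √(-45118 + 12296/47) = √(-2108250/47) = 15*I*√440390/47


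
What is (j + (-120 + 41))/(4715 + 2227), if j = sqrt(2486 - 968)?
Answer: -79/6942 + sqrt(1518)/6942 ≈ -0.0057676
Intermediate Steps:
j = sqrt(1518) ≈ 38.962
(j + (-120 + 41))/(4715 + 2227) = (sqrt(1518) + (-120 + 41))/(4715 + 2227) = (sqrt(1518) - 79)/6942 = (-79 + sqrt(1518))*(1/6942) = -79/6942 + sqrt(1518)/6942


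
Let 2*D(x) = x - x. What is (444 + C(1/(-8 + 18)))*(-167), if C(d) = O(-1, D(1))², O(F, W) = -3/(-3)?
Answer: -74315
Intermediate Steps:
D(x) = 0 (D(x) = (x - x)/2 = (½)*0 = 0)
O(F, W) = 1 (O(F, W) = -3*(-⅓) = 1)
C(d) = 1 (C(d) = 1² = 1)
(444 + C(1/(-8 + 18)))*(-167) = (444 + 1)*(-167) = 445*(-167) = -74315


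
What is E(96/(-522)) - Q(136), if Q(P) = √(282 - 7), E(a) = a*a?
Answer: 256/7569 - 5*√11 ≈ -16.549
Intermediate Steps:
E(a) = a²
Q(P) = 5*√11 (Q(P) = √275 = 5*√11)
E(96/(-522)) - Q(136) = (96/(-522))² - 5*√11 = (96*(-1/522))² - 5*√11 = (-16/87)² - 5*√11 = 256/7569 - 5*√11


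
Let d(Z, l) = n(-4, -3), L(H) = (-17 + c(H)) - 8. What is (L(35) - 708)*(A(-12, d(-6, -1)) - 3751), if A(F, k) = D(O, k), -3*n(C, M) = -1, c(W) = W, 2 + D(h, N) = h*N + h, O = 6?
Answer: 2614010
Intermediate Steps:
D(h, N) = -2 + h + N*h (D(h, N) = -2 + (h*N + h) = -2 + (N*h + h) = -2 + (h + N*h) = -2 + h + N*h)
L(H) = -25 + H (L(H) = (-17 + H) - 8 = -25 + H)
n(C, M) = ⅓ (n(C, M) = -⅓*(-1) = ⅓)
d(Z, l) = ⅓
A(F, k) = 4 + 6*k (A(F, k) = -2 + 6 + k*6 = -2 + 6 + 6*k = 4 + 6*k)
(L(35) - 708)*(A(-12, d(-6, -1)) - 3751) = ((-25 + 35) - 708)*((4 + 6*(⅓)) - 3751) = (10 - 708)*((4 + 2) - 3751) = -698*(6 - 3751) = -698*(-3745) = 2614010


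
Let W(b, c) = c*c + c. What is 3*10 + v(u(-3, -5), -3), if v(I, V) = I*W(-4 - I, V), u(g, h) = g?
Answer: 12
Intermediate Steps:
W(b, c) = c + c² (W(b, c) = c² + c = c + c²)
v(I, V) = I*V*(1 + V) (v(I, V) = I*(V*(1 + V)) = I*V*(1 + V))
3*10 + v(u(-3, -5), -3) = 3*10 - 3*(-3)*(1 - 3) = 30 - 3*(-3)*(-2) = 30 - 18 = 12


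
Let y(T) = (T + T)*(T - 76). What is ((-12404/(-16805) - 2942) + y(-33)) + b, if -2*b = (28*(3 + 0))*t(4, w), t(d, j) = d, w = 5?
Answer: 68644024/16805 ≈ 4084.7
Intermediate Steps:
y(T) = 2*T*(-76 + T) (y(T) = (2*T)*(-76 + T) = 2*T*(-76 + T))
b = -168 (b = -28*(3 + 0)*4/2 = -28*3*4/2 = -42*4 = -½*336 = -168)
((-12404/(-16805) - 2942) + y(-33)) + b = ((-12404/(-16805) - 2942) + 2*(-33)*(-76 - 33)) - 168 = ((-12404*(-1/16805) - 2942) + 2*(-33)*(-109)) - 168 = ((12404/16805 - 2942) + 7194) - 168 = (-49427906/16805 + 7194) - 168 = 71467264/16805 - 168 = 68644024/16805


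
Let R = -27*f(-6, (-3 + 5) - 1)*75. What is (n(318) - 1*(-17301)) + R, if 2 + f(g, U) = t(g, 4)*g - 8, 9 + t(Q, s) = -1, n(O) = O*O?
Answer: 17175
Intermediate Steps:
n(O) = O**2
t(Q, s) = -10 (t(Q, s) = -9 - 1 = -10)
f(g, U) = -10 - 10*g (f(g, U) = -2 + (-10*g - 8) = -2 + (-8 - 10*g) = -10 - 10*g)
R = -101250 (R = -27*(-10 - 10*(-6))*75 = -27*(-10 + 60)*75 = -27*50*75 = -1350*75 = -101250)
(n(318) - 1*(-17301)) + R = (318**2 - 1*(-17301)) - 101250 = (101124 + 17301) - 101250 = 118425 - 101250 = 17175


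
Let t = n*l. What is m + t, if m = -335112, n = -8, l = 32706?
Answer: -596760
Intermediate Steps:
t = -261648 (t = -8*32706 = -261648)
m + t = -335112 - 261648 = -596760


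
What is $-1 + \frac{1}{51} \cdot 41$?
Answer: $- \frac{10}{51} \approx -0.19608$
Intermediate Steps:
$-1 + \frac{1}{51} \cdot 41 = -1 + \frac{41}{51} = - \frac{10}{51}$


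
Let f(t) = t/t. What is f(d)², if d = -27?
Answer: 1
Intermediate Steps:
f(t) = 1
f(d)² = 1² = 1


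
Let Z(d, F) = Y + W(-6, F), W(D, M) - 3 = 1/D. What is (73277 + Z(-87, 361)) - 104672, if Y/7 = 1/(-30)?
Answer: -156962/5 ≈ -31392.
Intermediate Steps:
W(D, M) = 3 + 1/D
Y = -7/30 (Y = 7/(-30) = 7*(-1/30) = -7/30 ≈ -0.23333)
Z(d, F) = 13/5 (Z(d, F) = -7/30 + (3 + 1/(-6)) = -7/30 + (3 - 1/6) = -7/30 + 17/6 = 13/5)
(73277 + Z(-87, 361)) - 104672 = (73277 + 13/5) - 104672 = 366398/5 - 104672 = -156962/5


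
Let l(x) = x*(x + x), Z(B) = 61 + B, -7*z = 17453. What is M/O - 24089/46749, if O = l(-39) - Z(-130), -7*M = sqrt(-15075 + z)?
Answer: -24089/46749 - I*sqrt(860846)/152439 ≈ -0.51528 - 0.0060865*I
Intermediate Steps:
z = -17453/7 (z = -1/7*17453 = -17453/7 ≈ -2493.3)
M = -I*sqrt(860846)/49 (M = -sqrt(-15075 - 17453/7)/7 = -I*sqrt(860846)/49 ≈ -18.935*I)
l(x) = 2*x**2 (l(x) = x*(2*x) = 2*x**2)
O = 3111 (O = 2*(-39)**2 - (61 - 130) = 2*1521 - 1*(-69) = 3042 + 69 = 3111)
M/O - 24089/46749 = -I*sqrt(860846)/49/3111 - 24089/46749 = -I*sqrt(860846)/49*(1/3111) - 24089*1/46749 = -I*sqrt(860846)/152439 - 24089/46749 = -24089/46749 - I*sqrt(860846)/152439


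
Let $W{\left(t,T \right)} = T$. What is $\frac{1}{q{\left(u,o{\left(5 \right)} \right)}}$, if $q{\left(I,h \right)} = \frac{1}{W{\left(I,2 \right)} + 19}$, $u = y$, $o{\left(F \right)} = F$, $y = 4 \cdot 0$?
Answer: $21$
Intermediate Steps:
$y = 0$
$u = 0$
$q{\left(I,h \right)} = \frac{1}{21}$ ($q{\left(I,h \right)} = \frac{1}{2 + 19} = \frac{1}{21}$)
$\frac{1}{q{\left(u,o{\left(5 \right)} \right)}} = \frac{1}{\frac{1}{21}} = 21$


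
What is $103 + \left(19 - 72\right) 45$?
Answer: $-2282$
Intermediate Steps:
$103 + \left(19 - 72\right) 45 = 103 - 2385 = -2282$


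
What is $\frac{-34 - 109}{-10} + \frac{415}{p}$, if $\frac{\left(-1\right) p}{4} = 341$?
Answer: $\frac{95451}{6820} \approx 13.996$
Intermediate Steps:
$p = -1364$ ($p = \left(-4\right) 341 = -1364$)
$\frac{-34 - 109}{-10} + \frac{415}{p} = \frac{-34 - 109}{-10} + \frac{415}{-1364} = \left(-143\right) \left(- \frac{1}{10}\right) + 415 \left(- \frac{1}{1364}\right) = \frac{143}{10} - \frac{415}{1364} = \frac{95451}{6820}$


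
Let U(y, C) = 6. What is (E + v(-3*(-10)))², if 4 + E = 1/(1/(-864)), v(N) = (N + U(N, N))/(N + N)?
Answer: 18809569/25 ≈ 7.5238e+5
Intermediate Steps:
v(N) = (6 + N)/(2*N) (v(N) = (N + 6)/(N + N) = (6 + N)/((2*N)) = (6 + N)*(1/(2*N)) = (6 + N)/(2*N))
E = -868 (E = -4 + 1/(1/(-864)) = -4 + 1/(-1/864) = -4 - 864 = -868)
(E + v(-3*(-10)))² = (-868 + (6 - 3*(-10))/(2*((-3*(-10)))))² = (-868 + (½)*(6 + 30)/30)² = (-868 + (½)*(1/30)*36)² = (-868 + ⅗)² = (-4337/5)² = 18809569/25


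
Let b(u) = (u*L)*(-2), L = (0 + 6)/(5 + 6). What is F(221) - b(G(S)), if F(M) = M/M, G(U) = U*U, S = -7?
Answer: 599/11 ≈ 54.455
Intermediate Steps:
G(U) = U**2
L = 6/11 ≈ 0.54545
b(u) = -12*u/11 (b(u) = (u*(6/11))*(-2) = (6*u/11)*(-2) = -12*u/11)
F(M) = 1
F(221) - b(G(S)) = 1 - (-12)*(-7)**2/11 = 1 - (-12)*49/11 = 1 - 1*(-588/11) = 1 + 588/11 = 599/11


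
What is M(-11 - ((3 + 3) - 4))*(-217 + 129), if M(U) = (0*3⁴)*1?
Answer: 0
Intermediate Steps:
M(U) = 0 (M(U) = (0*81)*1 = 0*1 = 0)
M(-11 - ((3 + 3) - 4))*(-217 + 129) = 0*(-217 + 129) = 0*(-88) = 0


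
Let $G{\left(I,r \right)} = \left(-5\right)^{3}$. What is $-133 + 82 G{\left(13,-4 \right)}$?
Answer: $-10383$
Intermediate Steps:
$G{\left(I,r \right)} = -125$
$-133 + 82 G{\left(13,-4 \right)} = -133 + 82 \left(-125\right) = -133 - 10250 = -10383$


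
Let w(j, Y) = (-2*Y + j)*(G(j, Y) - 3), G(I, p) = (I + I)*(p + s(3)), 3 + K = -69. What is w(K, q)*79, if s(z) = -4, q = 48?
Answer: 84131208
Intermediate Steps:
K = -72 (K = -3 - 69 = -72)
G(I, p) = 2*I*(-4 + p) (G(I, p) = (I + I)*(p - 4) = (2*I)*(-4 + p) = 2*I*(-4 + p))
w(j, Y) = (-3 + 2*j*(-4 + Y))*(j - 2*Y) (w(j, Y) = (-2*Y + j)*(2*j*(-4 + Y) - 3) = (j - 2*Y)*(-3 + 2*j*(-4 + Y)) = (-3 + 2*j*(-4 + Y))*(j - 2*Y))
w(K, q)*79 = (-3*(-72) + 6*48 + 2*(-72)²*(-4 + 48) - 4*48*(-72)*(-4 + 48))*79 = (216 + 288 + 2*5184*44 - 4*48*(-72)*44)*79 = (216 + 288 + 456192 + 608256)*79 = 1064952*79 = 84131208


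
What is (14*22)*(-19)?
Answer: -5852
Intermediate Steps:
(14*22)*(-19) = 308*(-19) = -5852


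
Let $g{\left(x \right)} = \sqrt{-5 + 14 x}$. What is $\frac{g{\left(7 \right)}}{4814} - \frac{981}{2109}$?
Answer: $- \frac{327}{703} + \frac{\sqrt{93}}{4814} \approx -0.46315$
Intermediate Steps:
$\frac{g{\left(7 \right)}}{4814} - \frac{981}{2109} = \frac{\sqrt{-5 + 14 \cdot 7}}{4814} - \frac{981}{2109} = \sqrt{-5 + 98} \cdot \frac{1}{4814} - \frac{327}{703} = \sqrt{93} \cdot \frac{1}{4814} - \frac{327}{703} = \frac{\sqrt{93}}{4814} - \frac{327}{703} = - \frac{327}{703} + \frac{\sqrt{93}}{4814}$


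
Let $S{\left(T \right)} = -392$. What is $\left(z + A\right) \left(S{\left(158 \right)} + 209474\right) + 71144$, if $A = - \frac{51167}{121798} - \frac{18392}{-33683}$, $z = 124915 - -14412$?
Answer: $\frac{59755008358236878741}{2051261017} \approx 2.9131 \cdot 10^{10}$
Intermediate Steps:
$z = 139327$ ($z = 124915 + 14412 = 139327$)
$A = \frac{516650755}{4102522034}$ ($A = \left(-51167\right) \frac{1}{121798} - - \frac{18392}{33683} = - \frac{51167}{121798} + \frac{18392}{33683} = \frac{516650755}{4102522034} \approx 0.12593$)
$\left(z + A\right) \left(S{\left(158 \right)} + 209474\right) + 71144 = \left(139327 + \frac{516650755}{4102522034}\right) \left(-392 + 209474\right) + 71144 = \frac{571592604081873}{4102522034} \cdot 209082 + 71144 = \frac{59754862423323085293}{2051261017} + 71144 = \frac{59755008358236878741}{2051261017}$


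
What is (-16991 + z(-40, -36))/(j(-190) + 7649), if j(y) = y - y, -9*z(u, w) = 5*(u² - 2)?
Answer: -160909/68841 ≈ -2.3374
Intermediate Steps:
z(u, w) = 10/9 - 5*u²/9 (z(u, w) = -5*(u² - 2)/9 = -5*(-2 + u²)/9 = -(-10 + 5*u²)/9 = 10/9 - 5*u²/9)
j(y) = 0
(-16991 + z(-40, -36))/(j(-190) + 7649) = (-16991 + (10/9 - 5/9*(-40)²))/(0 + 7649) = (-16991 + (10/9 - 5/9*1600))/7649 = (-16991 + (10/9 - 8000/9))*(1/7649) = (-16991 - 7990/9)*(1/7649) = -160909/9*1/7649 = -160909/68841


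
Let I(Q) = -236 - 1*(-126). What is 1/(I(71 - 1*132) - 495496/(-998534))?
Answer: -499267/54671622 ≈ -0.0091321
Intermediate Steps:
I(Q) = -110 (I(Q) = -236 + 126 = -110)
1/(I(71 - 1*132) - 495496/(-998534)) = 1/(-110 - 495496/(-998534)) = 1/(-110 - 495496*(-1/998534)) = 1/(-110 + 247748/499267) = 1/(-54671622/499267) = -499267/54671622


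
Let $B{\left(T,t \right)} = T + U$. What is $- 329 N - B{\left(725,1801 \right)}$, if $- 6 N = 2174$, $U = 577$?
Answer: $\frac{353717}{3} \approx 1.1791 \cdot 10^{5}$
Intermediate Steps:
$N = - \frac{1087}{3}$ ($N = \left(- \frac{1}{6}\right) 2174 = - \frac{1087}{3} \approx -362.33$)
$B{\left(T,t \right)} = 577 + T$ ($B{\left(T,t \right)} = T + 577 = 577 + T$)
$- 329 N - B{\left(725,1801 \right)} = \left(-329\right) \left(- \frac{1087}{3}\right) - \left(577 + 725\right) = \frac{357623}{3} - 1302 = \frac{353717}{3}$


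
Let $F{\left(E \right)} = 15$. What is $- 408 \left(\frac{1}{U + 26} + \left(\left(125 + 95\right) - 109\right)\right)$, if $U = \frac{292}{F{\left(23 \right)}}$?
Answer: $- \frac{15446268}{341} \approx -45297.0$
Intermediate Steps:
$U = \frac{292}{15} \approx 19.467$
$- 408 \left(\frac{1}{U + 26} + \left(\left(125 + 95\right) - 109\right)\right) = - 408 \left(\frac{1}{\frac{292}{15} + 26} + \left(\left(125 + 95\right) - 109\right)\right) = - 408 \left(\frac{1}{\frac{682}{15}} + \left(220 - 109\right)\right) = - 408 \left(\frac{15}{682} + 111\right) = \left(-408\right) \frac{75717}{682} = - \frac{15446268}{341}$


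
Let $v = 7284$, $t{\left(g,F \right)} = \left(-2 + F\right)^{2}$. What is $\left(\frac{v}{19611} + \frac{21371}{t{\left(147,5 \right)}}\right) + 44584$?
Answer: $\frac{920911517}{19611} \approx 46959.0$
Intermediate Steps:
$\left(\frac{v}{19611} + \frac{21371}{t{\left(147,5 \right)}}\right) + 44584 = \left(\frac{7284}{19611} + \frac{21371}{\left(-2 + 5\right)^{2}}\right) + 44584 = \left(7284 \cdot \frac{1}{19611} + \frac{21371}{3^{2}}\right) + 44584 = \left(\frac{2428}{6537} + \frac{21371}{9}\right) + 44584 = \frac{46574693}{19611} + 44584 = \frac{920911517}{19611}$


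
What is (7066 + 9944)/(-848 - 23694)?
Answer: -1215/1753 ≈ -0.69310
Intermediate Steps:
(7066 + 9944)/(-848 - 23694) = 17010/(-24542) = 17010*(-1/24542) = -1215/1753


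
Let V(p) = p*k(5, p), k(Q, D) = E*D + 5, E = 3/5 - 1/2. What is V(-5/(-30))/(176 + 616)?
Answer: 301/285120 ≈ 0.0010557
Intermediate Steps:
E = ⅒ (E = 3*(⅕) - 1*½ = ⅗ - ½ = ⅒ ≈ 0.10000)
k(Q, D) = 5 + D/10 (k(Q, D) = D/10 + 5 = 5 + D/10)
V(p) = p*(5 + p/10)
V(-5/(-30))/(176 + 616) = ((-5/(-30))*(50 - 5/(-30))/10)/(176 + 616) = ((-5*(-1/30))*(50 - 5*(-1/30))/10)/792 = ((⅒)*(⅙)*(50 + ⅙))/792 = ((⅒)*(⅙)*(301/6))/792 = (1/792)*(301/360) = 301/285120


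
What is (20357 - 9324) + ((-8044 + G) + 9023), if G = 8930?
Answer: 20942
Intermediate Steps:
(20357 - 9324) + ((-8044 + G) + 9023) = (20357 - 9324) + ((-8044 + 8930) + 9023) = 11033 + (886 + 9023) = 11033 + 9909 = 20942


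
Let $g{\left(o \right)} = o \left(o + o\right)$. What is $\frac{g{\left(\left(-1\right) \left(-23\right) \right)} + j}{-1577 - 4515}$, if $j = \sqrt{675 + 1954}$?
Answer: $- \frac{529}{3046} - \frac{\sqrt{2629}}{6092} \approx -0.18209$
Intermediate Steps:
$g{\left(o \right)} = 2 o^{2}$ ($g{\left(o \right)} = o 2 o = 2 o^{2}$)
$j = \sqrt{2629} \approx 51.274$
$\frac{g{\left(\left(-1\right) \left(-23\right) \right)} + j}{-1577 - 4515} = \frac{2 \left(\left(-1\right) \left(-23\right)\right)^{2} + \sqrt{2629}}{-1577 - 4515} = \frac{2 \cdot 23^{2} + \sqrt{2629}}{-6092} = \left(2 \cdot 529 + \sqrt{2629}\right) \left(- \frac{1}{6092}\right) = \left(1058 + \sqrt{2629}\right) \left(- \frac{1}{6092}\right) = - \frac{529}{3046} - \frac{\sqrt{2629}}{6092}$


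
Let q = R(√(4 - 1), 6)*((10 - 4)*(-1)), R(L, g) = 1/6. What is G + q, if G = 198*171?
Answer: 33857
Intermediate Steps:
G = 33858
R(L, g) = ⅙
q = -1 (q = ((10 - 4)*(-1))/6 = (6*(-1))/6 = (⅙)*(-6) = -1)
G + q = 33858 - 1 = 33857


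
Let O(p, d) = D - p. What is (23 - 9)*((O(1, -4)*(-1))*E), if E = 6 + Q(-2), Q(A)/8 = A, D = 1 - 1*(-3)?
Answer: 420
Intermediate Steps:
D = 4 (D = 1 + 3 = 4)
Q(A) = 8*A
O(p, d) = 4 - p
E = -10 (E = 6 + 8*(-2) = 6 - 16 = -10)
(23 - 9)*((O(1, -4)*(-1))*E) = (23 - 9)*(((4 - 1*1)*(-1))*(-10)) = 14*(((4 - 1)*(-1))*(-10)) = 14*((3*(-1))*(-10)) = 14*(-3*(-10)) = 14*30 = 420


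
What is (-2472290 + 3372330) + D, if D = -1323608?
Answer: -423568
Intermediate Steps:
(-2472290 + 3372330) + D = (-2472290 + 3372330) - 1323608 = 900040 - 1323608 = -423568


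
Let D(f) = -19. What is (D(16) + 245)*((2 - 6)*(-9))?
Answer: 8136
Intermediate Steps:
(D(16) + 245)*((2 - 6)*(-9)) = (-19 + 245)*((2 - 6)*(-9)) = 226*(-4*(-9)) = 226*36 = 8136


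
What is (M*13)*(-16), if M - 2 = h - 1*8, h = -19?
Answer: 5200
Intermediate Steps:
M = -25 (M = 2 + (-19 - 1*8) = 2 + (-19 - 8) = 2 - 27 = -25)
(M*13)*(-16) = -25*13*(-16) = -325*(-16) = 5200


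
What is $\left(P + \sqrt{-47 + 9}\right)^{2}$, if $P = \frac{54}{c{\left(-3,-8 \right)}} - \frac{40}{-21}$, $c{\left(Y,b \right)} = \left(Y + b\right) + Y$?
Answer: $\frac{\left(41 - 21 i \sqrt{38}\right)^{2}}{441} \approx -34.188 - 24.071 i$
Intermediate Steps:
$c{\left(Y,b \right)} = b + 2 Y$
$P = - \frac{41}{21}$ ($P = \frac{54}{-8 + 2 \left(-3\right)} - \frac{40}{-21} = \frac{54}{-8 - 6} - - \frac{40}{21} = \frac{54}{-14} + \frac{40}{21} = 54 \left(- \frac{1}{14}\right) + \frac{40}{21} = - \frac{27}{7} + \frac{40}{21} = - \frac{41}{21} \approx -1.9524$)
$\left(P + \sqrt{-47 + 9}\right)^{2} = \left(- \frac{41}{21} + \sqrt{-47 + 9}\right)^{2} = \left(- \frac{41}{21} + \sqrt{-38}\right)^{2} = \left(- \frac{41}{21} + i \sqrt{38}\right)^{2}$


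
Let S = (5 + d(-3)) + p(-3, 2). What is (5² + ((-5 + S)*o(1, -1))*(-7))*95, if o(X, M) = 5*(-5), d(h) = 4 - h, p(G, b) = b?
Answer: 152000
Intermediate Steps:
o(X, M) = -25
S = 14 (S = (5 + (4 - 1*(-3))) + 2 = (5 + (4 + 3)) + 2 = (5 + 7) + 2 = 12 + 2 = 14)
(5² + ((-5 + S)*o(1, -1))*(-7))*95 = (5² + ((-5 + 14)*(-25))*(-7))*95 = (25 + (9*(-25))*(-7))*95 = (25 - 225*(-7))*95 = (25 + 1575)*95 = 1600*95 = 152000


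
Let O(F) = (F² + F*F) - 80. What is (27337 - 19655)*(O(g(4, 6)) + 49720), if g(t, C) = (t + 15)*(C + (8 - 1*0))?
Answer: 1468429664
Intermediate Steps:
g(t, C) = (8 + C)*(15 + t) (g(t, C) = (15 + t)*(C + (8 + 0)) = (15 + t)*(C + 8) = (15 + t)*(8 + C) = (8 + C)*(15 + t))
O(F) = -80 + 2*F² (O(F) = (F² + F²) - 80 = 2*F² - 80 = -80 + 2*F²)
(27337 - 19655)*(O(g(4, 6)) + 49720) = (27337 - 19655)*((-80 + 2*(120 + 8*4 + 15*6 + 6*4)²) + 49720) = 7682*((-80 + 2*(120 + 32 + 90 + 24)²) + 49720) = 7682*((-80 + 2*266²) + 49720) = 7682*((-80 + 2*70756) + 49720) = 7682*((-80 + 141512) + 49720) = 7682*(141432 + 49720) = 7682*191152 = 1468429664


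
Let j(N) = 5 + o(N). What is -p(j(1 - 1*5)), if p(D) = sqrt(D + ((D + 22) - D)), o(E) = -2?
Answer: -5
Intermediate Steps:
j(N) = 3 (j(N) = 5 - 2 = 3)
p(D) = sqrt(22 + D) (p(D) = sqrt(D + ((22 + D) - D)) = sqrt(D + 22) = sqrt(22 + D))
-p(j(1 - 1*5)) = -sqrt(22 + 3) = -sqrt(25) = -1*5 = -5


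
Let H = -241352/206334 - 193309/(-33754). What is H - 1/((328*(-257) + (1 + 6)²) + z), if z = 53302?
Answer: 163698270504491/35919913339170 ≈ 4.5573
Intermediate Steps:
H = 15869811899/3482298918 (H = -241352*1/206334 - 193309*(-1/33754) = -120676/103167 + 193309/33754 = 15869811899/3482298918 ≈ 4.5573)
H - 1/((328*(-257) + (1 + 6)²) + z) = 15869811899/3482298918 - 1/((328*(-257) + (1 + 6)²) + 53302) = 15869811899/3482298918 - 1/((-84296 + 7²) + 53302) = 15869811899/3482298918 - 1/((-84296 + 49) + 53302) = 15869811899/3482298918 - 1/(-84247 + 53302) = 15869811899/3482298918 - 1/(-30945) = 15869811899/3482298918 - 1*(-1/30945) = 15869811899/3482298918 + 1/30945 = 163698270504491/35919913339170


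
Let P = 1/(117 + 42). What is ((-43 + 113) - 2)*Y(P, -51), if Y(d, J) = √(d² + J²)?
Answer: 68*√65755882/159 ≈ 3468.0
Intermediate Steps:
P = 1/159 ≈ 0.0062893
Y(d, J) = √(J² + d²)
((-43 + 113) - 2)*Y(P, -51) = ((-43 + 113) - 2)*√((-51)² + (1/159)²) = (70 - 2)*√(2601 + 1/25281) = 68*√(65755882/25281) = 68*(√65755882/159) = 68*√65755882/159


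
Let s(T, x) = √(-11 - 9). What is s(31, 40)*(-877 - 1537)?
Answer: -4828*I*√5 ≈ -10796.0*I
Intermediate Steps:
s(T, x) = 2*I*√5 (s(T, x) = √(-20) = 2*I*√5)
s(31, 40)*(-877 - 1537) = (2*I*√5)*(-877 - 1537) = (2*I*√5)*(-2414) = -4828*I*√5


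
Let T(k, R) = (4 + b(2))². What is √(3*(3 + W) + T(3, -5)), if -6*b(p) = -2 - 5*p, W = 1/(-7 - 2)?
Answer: √402/3 ≈ 6.6833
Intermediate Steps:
W = -⅑ (W = 1/(-9) = -⅑ ≈ -0.11111)
b(p) = ⅓ + 5*p/6 (b(p) = -(-2 - 5*p)/6 = ⅓ + 5*p/6)
T(k, R) = 36 (T(k, R) = (4 + (⅓ + (⅚)*2))² = (4 + (⅓ + 5/3))² = (4 + 2)² = 6² = 36)
√(3*(3 + W) + T(3, -5)) = √(3*(3 - ⅑) + 36) = √(3*(26/9) + 36) = √(26/3 + 36) = √(134/3) = √402/3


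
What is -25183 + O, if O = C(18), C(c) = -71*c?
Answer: -26461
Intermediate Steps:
O = -1278 (O = -71*18 = -1278)
-25183 + O = -25183 - 1278 = -26461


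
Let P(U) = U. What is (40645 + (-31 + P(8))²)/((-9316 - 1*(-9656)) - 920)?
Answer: -20587/290 ≈ -70.990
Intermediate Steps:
(40645 + (-31 + P(8))²)/((-9316 - 1*(-9656)) - 920) = (40645 + (-31 + 8)²)/((-9316 - 1*(-9656)) - 920) = (40645 + (-23)²)/((-9316 + 9656) - 920) = (40645 + 529)/(340 - 920) = 41174/(-580) = 41174*(-1/580) = -20587/290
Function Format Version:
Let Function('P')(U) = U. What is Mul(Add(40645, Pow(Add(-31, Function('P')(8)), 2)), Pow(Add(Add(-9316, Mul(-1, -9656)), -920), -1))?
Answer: Rational(-20587, 290) ≈ -70.990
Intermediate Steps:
Mul(Add(40645, Pow(Add(-31, Function('P')(8)), 2)), Pow(Add(Add(-9316, Mul(-1, -9656)), -920), -1)) = Mul(Add(40645, Pow(Add(-31, 8), 2)), Pow(Add(Add(-9316, Mul(-1, -9656)), -920), -1)) = Mul(Add(40645, Pow(-23, 2)), Pow(Add(Add(-9316, 9656), -920), -1)) = Mul(Add(40645, 529), Pow(Add(340, -920), -1)) = Mul(41174, Pow(-580, -1)) = Mul(41174, Rational(-1, 580)) = Rational(-20587, 290)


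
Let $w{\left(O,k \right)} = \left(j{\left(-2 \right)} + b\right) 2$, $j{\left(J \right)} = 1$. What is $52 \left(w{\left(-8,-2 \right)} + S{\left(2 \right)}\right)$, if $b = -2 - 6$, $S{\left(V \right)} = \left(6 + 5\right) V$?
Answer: $416$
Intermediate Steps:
$S{\left(V \right)} = 11 V$
$b = -8$ ($b = -2 - 6 = -8$)
$w{\left(O,k \right)} = -14$ ($w{\left(O,k \right)} = \left(1 - 8\right) 2 = \left(-7\right) 2 = -14$)
$52 \left(w{\left(-8,-2 \right)} + S{\left(2 \right)}\right) = 52 \left(-14 + 11 \cdot 2\right) = 52 \left(-14 + 22\right) = 52 \cdot 8 = 416$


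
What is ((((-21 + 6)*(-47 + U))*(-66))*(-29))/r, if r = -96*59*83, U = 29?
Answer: -43065/39176 ≈ -1.0993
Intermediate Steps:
r = -470112 (r = -5664*83 = -470112)
((((-21 + 6)*(-47 + U))*(-66))*(-29))/r = ((((-21 + 6)*(-47 + 29))*(-66))*(-29))/(-470112) = ((-15*(-18)*(-66))*(-29))*(-1/470112) = ((270*(-66))*(-29))*(-1/470112) = -17820*(-29)*(-1/470112) = 516780*(-1/470112) = -43065/39176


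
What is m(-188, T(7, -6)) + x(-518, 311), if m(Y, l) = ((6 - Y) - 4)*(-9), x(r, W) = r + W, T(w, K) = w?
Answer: -1917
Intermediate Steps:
x(r, W) = W + r
m(Y, l) = -18 + 9*Y (m(Y, l) = (2 - Y)*(-9) = -18 + 9*Y)
m(-188, T(7, -6)) + x(-518, 311) = (-18 + 9*(-188)) + (311 - 518) = (-18 - 1692) - 207 = -1710 - 207 = -1917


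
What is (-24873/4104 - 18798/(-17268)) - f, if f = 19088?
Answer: -37585508353/1968552 ≈ -19093.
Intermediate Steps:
(-24873/4104 - 18798/(-17268)) - f = (-24873/4104 - 18798/(-17268)) - 1*19088 = (-24873*1/4104 - 18798*(-1/17268)) - 19088 = (-8291/1368 + 3133/2878) - 19088 = -9787777/1968552 - 19088 = -37585508353/1968552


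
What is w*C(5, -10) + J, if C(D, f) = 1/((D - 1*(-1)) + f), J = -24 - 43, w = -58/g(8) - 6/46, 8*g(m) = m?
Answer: -4827/92 ≈ -52.467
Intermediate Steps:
g(m) = m/8
w = -1337/23 (w = -58/1 - 6/46 = -58/1 - 6*1/46 = -58*1 - 3/23 = -58 - 3/23 = -1337/23 ≈ -58.130)
J = -67
C(D, f) = 1/(1 + D + f) (C(D, f) = 1/((D + 1) + f) = 1/((1 + D) + f) = 1/(1 + D + f))
w*C(5, -10) + J = -1337/(23*(1 + 5 - 10)) - 67 = -1337/23/(-4) - 67 = -1337/23*(-1/4) - 67 = 1337/92 - 67 = -4827/92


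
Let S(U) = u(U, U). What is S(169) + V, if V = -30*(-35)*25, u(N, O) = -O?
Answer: 26081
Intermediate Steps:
S(U) = -U
V = 26250 (V = 1050*25 = 26250)
S(169) + V = -1*169 + 26250 = -169 + 26250 = 26081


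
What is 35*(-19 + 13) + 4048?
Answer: 3838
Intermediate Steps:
35*(-19 + 13) + 4048 = 35*(-6) + 4048 = -210 + 4048 = 3838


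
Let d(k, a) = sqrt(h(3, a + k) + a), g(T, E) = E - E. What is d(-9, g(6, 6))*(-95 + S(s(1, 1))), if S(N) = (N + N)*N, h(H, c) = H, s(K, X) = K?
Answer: -93*sqrt(3) ≈ -161.08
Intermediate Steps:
g(T, E) = 0
S(N) = 2*N**2 (S(N) = (2*N)*N = 2*N**2)
d(k, a) = sqrt(3 + a)
d(-9, g(6, 6))*(-95 + S(s(1, 1))) = sqrt(3 + 0)*(-95 + 2*1**2) = sqrt(3)*(-95 + 2*1) = sqrt(3)*(-95 + 2) = sqrt(3)*(-93) = -93*sqrt(3)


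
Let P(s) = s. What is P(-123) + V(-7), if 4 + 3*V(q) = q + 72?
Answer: -308/3 ≈ -102.67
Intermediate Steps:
V(q) = 68/3 + q/3 (V(q) = -4/3 + (q + 72)/3 = -4/3 + (72 + q)/3 = -4/3 + (24 + q/3) = 68/3 + q/3)
P(-123) + V(-7) = -123 + (68/3 + (⅓)*(-7)) = -123 + (68/3 - 7/3) = -123 + 61/3 = -308/3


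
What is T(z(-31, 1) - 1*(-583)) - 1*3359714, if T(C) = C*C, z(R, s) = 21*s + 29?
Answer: -2959025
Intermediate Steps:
z(R, s) = 29 + 21*s
T(C) = C²
T(z(-31, 1) - 1*(-583)) - 1*3359714 = ((29 + 21*1) - 1*(-583))² - 1*3359714 = ((29 + 21) + 583)² - 3359714 = (50 + 583)² - 3359714 = 633² - 3359714 = 400689 - 3359714 = -2959025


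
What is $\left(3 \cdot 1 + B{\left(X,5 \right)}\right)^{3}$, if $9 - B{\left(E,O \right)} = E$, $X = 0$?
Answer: $1728$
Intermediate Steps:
$B{\left(E,O \right)} = 9 - E$
$\left(3 \cdot 1 + B{\left(X,5 \right)}\right)^{3} = \left(3 \cdot 1 + \left(9 - 0\right)\right)^{3} = \left(3 + \left(9 + 0\right)\right)^{3} = \left(3 + 9\right)^{3} = 12^{3} = 1728$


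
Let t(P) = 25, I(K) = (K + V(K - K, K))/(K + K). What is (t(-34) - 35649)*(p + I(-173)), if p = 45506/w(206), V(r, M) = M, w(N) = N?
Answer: -814222144/103 ≈ -7.9051e+6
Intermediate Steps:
I(K) = 1 (I(K) = (K + K)/(K + K) = (2*K)/((2*K)) = (2*K)*(1/(2*K)) = 1)
p = 22753/103 (p = 45506/206 = 45506*(1/206) = 22753/103 ≈ 220.90)
(t(-34) - 35649)*(p + I(-173)) = (25 - 35649)*(22753/103 + 1) = -35624*22856/103 = -814222144/103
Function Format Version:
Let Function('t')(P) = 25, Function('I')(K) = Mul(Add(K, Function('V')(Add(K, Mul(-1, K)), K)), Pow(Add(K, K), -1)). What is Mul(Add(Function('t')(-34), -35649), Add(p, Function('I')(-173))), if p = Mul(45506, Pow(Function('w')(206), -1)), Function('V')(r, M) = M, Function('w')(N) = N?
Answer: Rational(-814222144, 103) ≈ -7.9051e+6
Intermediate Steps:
Function('I')(K) = 1 (Function('I')(K) = Mul(Add(K, K), Pow(Add(K, K), -1)) = Mul(Mul(2, K), Pow(Mul(2, K), -1)) = Mul(Mul(2, K), Mul(Rational(1, 2), Pow(K, -1))) = 1)
p = Rational(22753, 103) (p = Mul(45506, Pow(206, -1)) = Mul(45506, Rational(1, 206)) = Rational(22753, 103) ≈ 220.90)
Mul(Add(Function('t')(-34), -35649), Add(p, Function('I')(-173))) = Mul(Add(25, -35649), Add(Rational(22753, 103), 1)) = Mul(-35624, Rational(22856, 103)) = Rational(-814222144, 103)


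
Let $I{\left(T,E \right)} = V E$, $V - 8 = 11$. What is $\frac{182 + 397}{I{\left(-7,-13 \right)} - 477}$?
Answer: $- \frac{579}{724} \approx -0.79972$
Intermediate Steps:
$V = 19$ ($V = 8 + 11 = 19$)
$I{\left(T,E \right)} = 19 E$
$\frac{182 + 397}{I{\left(-7,-13 \right)} - 477} = \frac{182 + 397}{19 \left(-13\right) - 477} = \frac{579}{-247 - 477} = \frac{579}{-724} = 579 \left(- \frac{1}{724}\right) = - \frac{579}{724}$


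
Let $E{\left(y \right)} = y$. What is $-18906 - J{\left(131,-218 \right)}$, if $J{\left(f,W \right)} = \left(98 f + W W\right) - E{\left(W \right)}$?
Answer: $-79486$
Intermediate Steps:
$J{\left(f,W \right)} = W^{2} - W + 98 f$ ($J{\left(f,W \right)} = \left(98 f + W W\right) - W = \left(98 f + W^{2}\right) - W = \left(W^{2} + 98 f\right) - W = W^{2} - W + 98 f$)
$-18906 - J{\left(131,-218 \right)} = -18906 - \left(\left(-218\right)^{2} - -218 + 98 \cdot 131\right) = -18906 - \left(47524 + 218 + 12838\right) = -18906 - 60580 = -79486$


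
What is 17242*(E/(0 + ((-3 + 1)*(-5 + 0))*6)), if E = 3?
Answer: 8621/10 ≈ 862.10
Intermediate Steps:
17242*(E/(0 + ((-3 + 1)*(-5 + 0))*6)) = 17242*(3/(0 + ((-3 + 1)*(-5 + 0))*6)) = 17242*(3/(0 - 2*(-5)*6)) = 17242*(3/(0 + 10*6)) = 17242*(3/(0 + 60)) = 17242*(3/60) = 17242*(3*(1/60)) = 17242*(1/20) = 8621/10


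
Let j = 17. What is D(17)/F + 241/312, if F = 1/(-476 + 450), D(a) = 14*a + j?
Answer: -2068319/312 ≈ -6629.2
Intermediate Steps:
D(a) = 17 + 14*a (D(a) = 14*a + 17 = 17 + 14*a)
F = -1/26 (F = 1/(-26) = -1/26 ≈ -0.038462)
D(17)/F + 241/312 = (17 + 14*17)/(-1/26) + 241/312 = (17 + 238)*(-26) + 241*(1/312) = 255*(-26) + 241/312 = -6630 + 241/312 = -2068319/312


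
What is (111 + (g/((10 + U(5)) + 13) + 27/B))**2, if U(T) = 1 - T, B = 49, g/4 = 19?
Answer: 32058244/2401 ≈ 13352.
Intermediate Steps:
g = 76 (g = 4*19 = 76)
(111 + (g/((10 + U(5)) + 13) + 27/B))**2 = (111 + (76/((10 + (1 - 1*5)) + 13) + 27/49))**2 = (111 + (76/((10 + (1 - 5)) + 13) + 27*(1/49)))**2 = (111 + (76/((10 - 4) + 13) + 27/49))**2 = (111 + (76/(6 + 13) + 27/49))**2 = (111 + (76/19 + 27/49))**2 = (111 + (76*(1/19) + 27/49))**2 = (111 + (4 + 27/49))**2 = (111 + 223/49)**2 = (5662/49)**2 = 32058244/2401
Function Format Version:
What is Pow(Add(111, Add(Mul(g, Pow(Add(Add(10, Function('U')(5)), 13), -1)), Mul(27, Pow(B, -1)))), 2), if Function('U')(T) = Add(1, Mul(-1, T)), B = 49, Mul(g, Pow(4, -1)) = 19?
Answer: Rational(32058244, 2401) ≈ 13352.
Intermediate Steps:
g = 76 (g = Mul(4, 19) = 76)
Pow(Add(111, Add(Mul(g, Pow(Add(Add(10, Function('U')(5)), 13), -1)), Mul(27, Pow(B, -1)))), 2) = Pow(Add(111, Add(Mul(76, Pow(Add(Add(10, Add(1, Mul(-1, 5))), 13), -1)), Mul(27, Pow(49, -1)))), 2) = Pow(Add(111, Add(Mul(76, Pow(Add(Add(10, Add(1, -5)), 13), -1)), Mul(27, Rational(1, 49)))), 2) = Pow(Add(111, Add(Mul(76, Pow(Add(Add(10, -4), 13), -1)), Rational(27, 49))), 2) = Pow(Add(111, Add(Mul(76, Pow(Add(6, 13), -1)), Rational(27, 49))), 2) = Pow(Add(111, Add(Mul(76, Pow(19, -1)), Rational(27, 49))), 2) = Pow(Add(111, Add(Mul(76, Rational(1, 19)), Rational(27, 49))), 2) = Pow(Add(111, Add(4, Rational(27, 49))), 2) = Pow(Add(111, Rational(223, 49)), 2) = Pow(Rational(5662, 49), 2) = Rational(32058244, 2401)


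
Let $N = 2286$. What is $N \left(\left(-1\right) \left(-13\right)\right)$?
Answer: $29718$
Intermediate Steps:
$N \left(\left(-1\right) \left(-13\right)\right) = 2286 \left(\left(-1\right) \left(-13\right)\right) = 2286 \cdot 13 = 29718$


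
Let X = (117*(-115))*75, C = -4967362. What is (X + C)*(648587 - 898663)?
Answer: 1494575963012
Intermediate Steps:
X = -1009125 (X = -13455*75 = -1009125)
(X + C)*(648587 - 898663) = (-1009125 - 4967362)*(648587 - 898663) = -5976487*(-250076) = 1494575963012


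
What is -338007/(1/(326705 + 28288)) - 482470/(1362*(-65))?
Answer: -1062272523024956/8853 ≈ -1.1999e+11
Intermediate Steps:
-338007/(1/(326705 + 28288)) - 482470/(1362*(-65)) = -338007/(1/354993) - 482470/(-88530) = -338007/1/354993 - 482470*(-1/88530) = -338007*354993 + 48247/8853 = -119990118951 + 48247/8853 = -1062272523024956/8853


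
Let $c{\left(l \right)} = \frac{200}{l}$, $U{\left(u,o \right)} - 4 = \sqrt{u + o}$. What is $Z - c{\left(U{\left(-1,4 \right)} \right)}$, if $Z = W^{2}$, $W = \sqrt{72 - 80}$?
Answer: $- \frac{904}{13} + \frac{200 \sqrt{3}}{13} \approx -42.892$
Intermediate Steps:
$W = 2 i \sqrt{2}$ ($W = \sqrt{-8} = 2 i \sqrt{2} \approx 2.8284 i$)
$U{\left(u,o \right)} = 4 + \sqrt{o + u}$ ($U{\left(u,o \right)} = 4 + \sqrt{u + o} = 4 + \sqrt{o + u}$)
$Z = -8$ ($Z = \left(2 i \sqrt{2}\right)^{2} = -8$)
$Z - c{\left(U{\left(-1,4 \right)} \right)} = -8 - \frac{200}{4 + \sqrt{4 - 1}} = -8 - \frac{200}{4 + \sqrt{3}}$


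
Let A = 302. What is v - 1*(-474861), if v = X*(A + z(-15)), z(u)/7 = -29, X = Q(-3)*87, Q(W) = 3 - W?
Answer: 526539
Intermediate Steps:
X = 522 (X = (3 - 1*(-3))*87 = (3 + 3)*87 = 6*87 = 522)
z(u) = -203 (z(u) = 7*(-29) = -203)
v = 51678 (v = 522*(302 - 203) = 522*99 = 51678)
v - 1*(-474861) = 51678 - 1*(-474861) = 51678 + 474861 = 526539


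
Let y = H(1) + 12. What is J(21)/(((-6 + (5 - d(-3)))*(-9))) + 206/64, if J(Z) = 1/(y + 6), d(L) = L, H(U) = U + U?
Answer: 4631/1440 ≈ 3.2160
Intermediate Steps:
H(U) = 2*U
y = 14 (y = 2*1 + 12 = 2 + 12 = 14)
J(Z) = 1/20 (J(Z) = 1/(14 + 6) = 1/20)
J(21)/(((-6 + (5 - d(-3)))*(-9))) + 206/64 = 1/(20*(((-6 + (5 - 1*(-3)))*(-9)))) + 206/64 = 1/(20*(((-6 + (5 + 3))*(-9)))) + 206*(1/64) = 1/(20*(((-6 + 8)*(-9)))) + 103/32 = 1/(20*((2*(-9)))) + 103/32 = (1/20)/(-18) + 103/32 = (1/20)*(-1/18) + 103/32 = -1/360 + 103/32 = 4631/1440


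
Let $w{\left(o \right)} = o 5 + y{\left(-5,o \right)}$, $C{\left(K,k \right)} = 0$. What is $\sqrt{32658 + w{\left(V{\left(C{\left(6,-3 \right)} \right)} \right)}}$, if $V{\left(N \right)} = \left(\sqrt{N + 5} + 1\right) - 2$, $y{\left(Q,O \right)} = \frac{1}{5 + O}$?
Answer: $\frac{\sqrt{130638 + 32673 \sqrt{5}}}{\sqrt{4 + \sqrt{5}}} \approx 180.73$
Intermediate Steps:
$V{\left(N \right)} = -1 + \sqrt{5 + N}$ ($V{\left(N \right)} = \left(\sqrt{5 + N} + 1\right) - 2 = \left(1 + \sqrt{5 + N}\right) - 2 = -1 + \sqrt{5 + N}$)
$w{\left(o \right)} = \frac{1}{5 + o} + 5 o$ ($w{\left(o \right)} = o 5 + \frac{1}{5 + o} = 5 o + \frac{1}{5 + o} = \frac{1}{5 + o} + 5 o$)
$\sqrt{32658 + w{\left(V{\left(C{\left(6,-3 \right)} \right)} \right)}} = \sqrt{32658 + \frac{1 + 5 \left(-1 + \sqrt{5 + 0}\right) \left(5 - \left(1 - \sqrt{5 + 0}\right)\right)}{5 - \left(1 - \sqrt{5 + 0}\right)}} = \sqrt{32658 + \frac{1 + 5 \left(-1 + \sqrt{5}\right) \left(5 - \left(1 - \sqrt{5}\right)\right)}{5 - \left(1 - \sqrt{5}\right)}} = \sqrt{32658 + \frac{1 + 5 \left(-1 + \sqrt{5}\right) \left(4 + \sqrt{5}\right)}{4 + \sqrt{5}}}$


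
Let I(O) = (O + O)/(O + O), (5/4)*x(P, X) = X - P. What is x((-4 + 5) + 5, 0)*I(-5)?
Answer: -24/5 ≈ -4.8000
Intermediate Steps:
x(P, X) = -4*P/5 + 4*X/5 (x(P, X) = 4*(X - P)/5 = -4*P/5 + 4*X/5)
I(O) = 1 (I(O) = (2*O)/((2*O)) = (2*O)*(1/(2*O)) = 1)
x((-4 + 5) + 5, 0)*I(-5) = (-4*((-4 + 5) + 5)/5 + (4/5)*0)*1 = (-4*(1 + 5)/5 + 0)*1 = (-4/5*6 + 0)*1 = (-24/5 + 0)*1 = -24/5*1 = -24/5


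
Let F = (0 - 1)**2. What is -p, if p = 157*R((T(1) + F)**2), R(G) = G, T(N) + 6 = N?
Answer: -2512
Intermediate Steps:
T(N) = -6 + N
F = 1 (F = (-1)**2 = 1)
p = 2512 (p = 157*((-6 + 1) + 1)**2 = 157*(-5 + 1)**2 = 157*(-4)**2 = 157*16 = 2512)
-p = -1*2512 = -2512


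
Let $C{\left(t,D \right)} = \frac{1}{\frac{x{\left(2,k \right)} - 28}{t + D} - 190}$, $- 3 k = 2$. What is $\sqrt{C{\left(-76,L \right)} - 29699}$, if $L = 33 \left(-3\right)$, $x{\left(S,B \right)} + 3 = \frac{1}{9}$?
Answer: $\frac{i \sqrt{663655878277229}}{149486} \approx 172.33 i$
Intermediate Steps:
$k = - \frac{2}{3}$ ($k = \left(- \frac{1}{3}\right) 2 = - \frac{2}{3} \approx -0.66667$)
$x{\left(S,B \right)} = - \frac{26}{9}$ ($x{\left(S,B \right)} = -3 + \frac{1}{9} = - \frac{26}{9}$)
$L = -99$
$C{\left(t,D \right)} = \frac{1}{-190 - \frac{278}{9 \left(D + t\right)}}$ ($C{\left(t,D \right)} = \frac{1}{\frac{- \frac{26}{9} - 28}{t + D} - 190} = \frac{1}{- \frac{278}{9 \left(D + t\right)} - 190} = \frac{1}{-190 - \frac{278}{9 \left(D + t\right)}}$)
$\sqrt{C{\left(-76,L \right)} - 29699} = \sqrt{\frac{9 \left(\left(-1\right) \left(-99\right) - -76\right)}{2 \left(139 + 855 \left(-99\right) + 855 \left(-76\right)\right)} - 29699} = \sqrt{\frac{9 \left(99 + 76\right)}{2 \left(139 - 84645 - 64980\right)} - 29699} = \sqrt{\frac{9}{2} \frac{1}{-149486} \cdot 175 - 29699} = \sqrt{\frac{9}{2} \left(- \frac{1}{149486}\right) 175 - 29699} = \sqrt{- \frac{1575}{298972} - 29699} = \sqrt{- \frac{8879171003}{298972}} = \frac{i \sqrt{663655878277229}}{149486}$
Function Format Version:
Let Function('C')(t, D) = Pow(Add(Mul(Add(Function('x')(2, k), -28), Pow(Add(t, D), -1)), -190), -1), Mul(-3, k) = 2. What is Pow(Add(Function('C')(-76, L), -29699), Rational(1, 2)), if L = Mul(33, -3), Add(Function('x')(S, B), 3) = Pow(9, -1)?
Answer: Mul(Rational(1, 149486), I, Pow(663655878277229, Rational(1, 2))) ≈ Mul(172.33, I)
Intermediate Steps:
k = Rational(-2, 3) (k = Mul(Rational(-1, 3), 2) = Rational(-2, 3) ≈ -0.66667)
Function('x')(S, B) = Rational(-26, 9) (Function('x')(S, B) = Add(-3, Pow(9, -1)) = Add(-3, Rational(1, 9)) = Rational(-26, 9))
L = -99
Function('C')(t, D) = Pow(Add(-190, Mul(Rational(-278, 9), Pow(Add(D, t), -1))), -1) (Function('C')(t, D) = Pow(Add(Mul(Add(Rational(-26, 9), -28), Pow(Add(t, D), -1)), -190), -1) = Pow(Add(Mul(Rational(-278, 9), Pow(Add(D, t), -1)), -190), -1) = Pow(Add(-190, Mul(Rational(-278, 9), Pow(Add(D, t), -1))), -1))
Pow(Add(Function('C')(-76, L), -29699), Rational(1, 2)) = Pow(Add(Mul(Rational(9, 2), Pow(Add(139, Mul(855, -99), Mul(855, -76)), -1), Add(Mul(-1, -99), Mul(-1, -76))), -29699), Rational(1, 2)) = Pow(Add(Mul(Rational(9, 2), Pow(Add(139, -84645, -64980), -1), Add(99, 76)), -29699), Rational(1, 2)) = Pow(Add(Mul(Rational(9, 2), Pow(-149486, -1), 175), -29699), Rational(1, 2)) = Pow(Add(Mul(Rational(9, 2), Rational(-1, 149486), 175), -29699), Rational(1, 2)) = Pow(Add(Rational(-1575, 298972), -29699), Rational(1, 2)) = Pow(Rational(-8879171003, 298972), Rational(1, 2)) = Mul(Rational(1, 149486), I, Pow(663655878277229, Rational(1, 2)))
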